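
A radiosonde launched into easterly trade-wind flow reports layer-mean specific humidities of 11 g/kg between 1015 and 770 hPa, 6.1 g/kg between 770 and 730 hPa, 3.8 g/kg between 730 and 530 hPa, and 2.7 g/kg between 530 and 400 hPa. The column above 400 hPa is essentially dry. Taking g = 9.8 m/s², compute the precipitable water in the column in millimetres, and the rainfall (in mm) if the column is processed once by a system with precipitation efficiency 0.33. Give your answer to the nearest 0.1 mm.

Precipitable water is the column-integrated vapour mass per unit area: PW = (1/g) Σ q̄ Δp, with q in kg/kg and Δp in Pa (1 kg/m² of water = 1 mm).
Layer 1015–770 hPa: Δp = 245 hPa = 24500 Pa, q̄ = 0.011 kg/kg → 0.011 × 24500 / 9.8 = 27.50 mm
Layer 770–730 hPa: Δp = 40 hPa = 4000 Pa, q̄ = 0.0061 kg/kg → 0.0061 × 4000 / 9.8 = 2.49 mm
Layer 730–530 hPa: Δp = 200 hPa = 20000 Pa, q̄ = 0.0038 kg/kg → 0.0038 × 20000 / 9.8 = 7.76 mm
Layer 530–400 hPa: Δp = 130 hPa = 13000 Pa, q̄ = 0.0027 kg/kg → 0.0027 × 13000 / 9.8 = 3.58 mm
PW = 27.50 + 2.49 + 7.76 + 3.58 = 41.33 ≈ 41.3 mm.
Rainfall = ε × PW = 0.33 × 41.3 = 13.6 mm.

PW ≈ 41.3 mm; rainfall ≈ 13.6 mm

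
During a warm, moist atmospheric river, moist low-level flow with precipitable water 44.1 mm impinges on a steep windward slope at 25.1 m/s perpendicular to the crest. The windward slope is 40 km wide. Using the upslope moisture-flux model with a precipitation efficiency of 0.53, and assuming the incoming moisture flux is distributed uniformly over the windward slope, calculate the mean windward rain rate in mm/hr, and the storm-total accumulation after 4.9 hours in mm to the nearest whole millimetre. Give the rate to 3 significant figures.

Incoming column moisture flux per unit ridge length: F = V × PW = 25.1 × 44.1 = 1106.91 mm·m/s.
Spread over the 40 km slope with efficiency ε = 0.53: R = ε·F/W = 0.53 × 1106.91 / 40000 m = 1.467e-02 mm/s.
R = 1.467e-02 × 3600 = 52.8 mm/hr.
Over 4.9 h: total = 52.8 × 4.9 = 258.72 ≈ 259 mm.

R ≈ 52.8 mm/hr; total ≈ 259 mm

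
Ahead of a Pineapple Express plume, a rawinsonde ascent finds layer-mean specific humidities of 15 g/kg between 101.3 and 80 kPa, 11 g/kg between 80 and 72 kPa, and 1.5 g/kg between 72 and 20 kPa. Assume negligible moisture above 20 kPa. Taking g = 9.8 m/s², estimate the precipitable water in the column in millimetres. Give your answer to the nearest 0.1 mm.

PW ≈ 49.5 mm

Precipitable water is the column-integrated vapour mass per unit area: PW = (1/g) Σ q̄ Δp, with q in kg/kg and Δp in Pa (1 kg/m² of water = 1 mm).
Layer 101.3–80 kPa: Δp = 213 hPa = 21300 Pa, q̄ = 0.015 kg/kg → 0.015 × 21300 / 9.8 = 32.60 mm
Layer 80–72 kPa: Δp = 80 hPa = 8000 Pa, q̄ = 0.011 kg/kg → 0.011 × 8000 / 9.8 = 8.98 mm
Layer 72–20 kPa: Δp = 520 hPa = 52000 Pa, q̄ = 0.0015 kg/kg → 0.0015 × 52000 / 9.8 = 7.96 mm
PW = 32.60 + 8.98 + 7.96 = 49.54 ≈ 49.5 mm.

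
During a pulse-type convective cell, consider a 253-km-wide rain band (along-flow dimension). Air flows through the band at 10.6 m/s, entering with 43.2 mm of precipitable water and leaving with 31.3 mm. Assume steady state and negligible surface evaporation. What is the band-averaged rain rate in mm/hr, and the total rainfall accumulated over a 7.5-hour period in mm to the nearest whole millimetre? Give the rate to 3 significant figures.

Column moisture flux per unit crosswind length is F = V × PW.
Inflow: F_in = 10.6 × 43.2 = 457.92 mm·m/s
Outflow: F_out = 10.6 × 31.3 = 331.78 mm·m/s
Steady-state rate R = (F_in − F_out)/L = (457.92 − 331.78) / 253000 m = 4.986e-04 mm/s.
R = 4.986e-04 × 3600 = 1.79 mm/hr.
Over 7.5 h: total = 1.79 × 7.5 = 13.425 ≈ 13 mm.

R ≈ 1.79 mm/hr; total ≈ 13 mm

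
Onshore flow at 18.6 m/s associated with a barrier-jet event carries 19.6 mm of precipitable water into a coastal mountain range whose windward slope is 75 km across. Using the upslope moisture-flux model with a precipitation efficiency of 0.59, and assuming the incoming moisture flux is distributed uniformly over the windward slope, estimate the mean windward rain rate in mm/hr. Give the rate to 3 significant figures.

Incoming column moisture flux per unit ridge length: F = V × PW = 18.6 × 19.6 = 364.56 mm·m/s.
Spread over the 75 km slope with efficiency ε = 0.59: R = ε·F/W = 0.59 × 364.56 / 75000 m = 2.868e-03 mm/s.
R = 2.868e-03 × 3600 = 10.3 mm/hr.

R ≈ 10.3 mm/hr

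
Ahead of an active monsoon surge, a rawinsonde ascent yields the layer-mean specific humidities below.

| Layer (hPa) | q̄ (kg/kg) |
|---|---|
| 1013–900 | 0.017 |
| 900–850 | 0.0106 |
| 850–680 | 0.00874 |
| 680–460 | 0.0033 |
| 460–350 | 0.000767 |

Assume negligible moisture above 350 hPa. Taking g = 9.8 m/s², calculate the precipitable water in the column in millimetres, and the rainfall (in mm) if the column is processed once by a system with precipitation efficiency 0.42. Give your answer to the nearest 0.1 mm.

PW ≈ 48.4 mm; rainfall ≈ 20.3 mm

Precipitable water is the column-integrated vapour mass per unit area: PW = (1/g) Σ q̄ Δp, with q in kg/kg and Δp in Pa (1 kg/m² of water = 1 mm).
Layer 1013–900 hPa: Δp = 113 hPa = 11300 Pa, q̄ = 0.017 kg/kg → 0.017 × 11300 / 9.8 = 19.60 mm
Layer 900–850 hPa: Δp = 50 hPa = 5000 Pa, q̄ = 0.0106 kg/kg → 0.0106 × 5000 / 9.8 = 5.41 mm
Layer 850–680 hPa: Δp = 170 hPa = 17000 Pa, q̄ = 0.00874 kg/kg → 0.00874 × 17000 / 9.8 = 15.16 mm
Layer 680–460 hPa: Δp = 220 hPa = 22000 Pa, q̄ = 0.0033 kg/kg → 0.0033 × 22000 / 9.8 = 7.41 mm
Layer 460–350 hPa: Δp = 110 hPa = 11000 Pa, q̄ = 0.000767 kg/kg → 0.000767 × 11000 / 9.8 = 0.86 mm
PW = 19.60 + 5.41 + 15.16 + 7.41 + 0.86 = 48.44 ≈ 48.4 mm.
Rainfall = ε × PW = 0.42 × 48.4 = 20.3 mm.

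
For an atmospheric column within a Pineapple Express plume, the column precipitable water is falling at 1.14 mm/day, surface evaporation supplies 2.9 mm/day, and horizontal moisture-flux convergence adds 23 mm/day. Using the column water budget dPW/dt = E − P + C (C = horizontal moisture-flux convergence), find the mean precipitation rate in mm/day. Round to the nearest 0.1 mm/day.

P ≈ 27.0 mm/day

dPW/dt = -1.14 mm/day.
P = E + C − dPW/dt = 2.9 + (23) − (-1.14) = 27.0 mm/day.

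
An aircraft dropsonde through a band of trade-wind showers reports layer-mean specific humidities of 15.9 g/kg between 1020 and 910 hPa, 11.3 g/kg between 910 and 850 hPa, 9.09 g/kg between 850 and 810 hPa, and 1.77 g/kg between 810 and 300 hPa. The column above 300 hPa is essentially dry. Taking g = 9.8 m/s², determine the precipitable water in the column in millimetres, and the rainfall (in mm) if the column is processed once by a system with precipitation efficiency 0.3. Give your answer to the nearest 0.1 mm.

Precipitable water is the column-integrated vapour mass per unit area: PW = (1/g) Σ q̄ Δp, with q in kg/kg and Δp in Pa (1 kg/m² of water = 1 mm).
Layer 1020–910 hPa: Δp = 110 hPa = 11000 Pa, q̄ = 0.0159 kg/kg → 0.0159 × 11000 / 9.8 = 17.85 mm
Layer 910–850 hPa: Δp = 60 hPa = 6000 Pa, q̄ = 0.0113 kg/kg → 0.0113 × 6000 / 9.8 = 6.92 mm
Layer 850–810 hPa: Δp = 40 hPa = 4000 Pa, q̄ = 0.00909 kg/kg → 0.00909 × 4000 / 9.8 = 3.71 mm
Layer 810–300 hPa: Δp = 510 hPa = 51000 Pa, q̄ = 0.00177 kg/kg → 0.00177 × 51000 / 9.8 = 9.21 mm
PW = 17.85 + 6.92 + 3.71 + 9.21 = 37.69 ≈ 37.7 mm.
Rainfall = ε × PW = 0.3 × 37.7 = 11.3 mm.

PW ≈ 37.7 mm; rainfall ≈ 11.3 mm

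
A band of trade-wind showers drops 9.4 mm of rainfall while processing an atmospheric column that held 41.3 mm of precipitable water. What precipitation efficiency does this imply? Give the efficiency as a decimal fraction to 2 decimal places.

ε = rainfall / PW = 9.4 / 41.3 = 0.23.

ε ≈ 0.23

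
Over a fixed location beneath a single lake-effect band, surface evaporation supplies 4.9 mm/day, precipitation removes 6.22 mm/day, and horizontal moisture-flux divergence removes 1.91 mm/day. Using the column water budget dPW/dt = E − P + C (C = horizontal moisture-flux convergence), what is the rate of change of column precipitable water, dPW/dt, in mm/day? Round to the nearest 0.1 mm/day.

dPW/dt = E − P + C = 4.9 − 6.22 + (-1.91) = -3.2 mm/day.

dPW/dt ≈ -3.2 mm/day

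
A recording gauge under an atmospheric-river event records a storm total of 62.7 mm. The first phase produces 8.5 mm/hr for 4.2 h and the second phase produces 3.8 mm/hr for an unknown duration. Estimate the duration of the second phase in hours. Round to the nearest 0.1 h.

Known phases: 8.5 × 4.2 = 35.7 mm.
Remaining depth = 62.7 − 35.7 = 27 mm.
Duration = 27 / 3.8 = 7.1 h.

duration ≈ 7.1 h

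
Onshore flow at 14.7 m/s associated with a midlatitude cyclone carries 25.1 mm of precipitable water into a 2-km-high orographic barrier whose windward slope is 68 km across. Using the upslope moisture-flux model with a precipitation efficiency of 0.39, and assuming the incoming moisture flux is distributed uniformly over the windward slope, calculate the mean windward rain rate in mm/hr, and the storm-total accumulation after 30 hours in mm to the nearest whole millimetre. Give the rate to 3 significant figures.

R ≈ 7.62 mm/hr; total ≈ 229 mm

Incoming column moisture flux per unit ridge length: F = V × PW = 14.7 × 25.1 = 368.97 mm·m/s.
Spread over the 68 km slope with efficiency ε = 0.39: R = ε·F/W = 0.39 × 368.97 / 68000 m = 2.116e-03 mm/s.
R = 2.116e-03 × 3600 = 7.62 mm/hr.
Over 30 h: total = 7.62 × 30 = 228.6 ≈ 229 mm.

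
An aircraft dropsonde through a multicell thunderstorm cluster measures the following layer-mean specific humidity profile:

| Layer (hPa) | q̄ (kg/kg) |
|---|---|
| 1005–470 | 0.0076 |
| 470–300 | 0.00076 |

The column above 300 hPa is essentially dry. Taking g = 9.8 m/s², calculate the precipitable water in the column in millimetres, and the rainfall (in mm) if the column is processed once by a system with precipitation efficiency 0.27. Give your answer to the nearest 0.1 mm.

Precipitable water is the column-integrated vapour mass per unit area: PW = (1/g) Σ q̄ Δp, with q in kg/kg and Δp in Pa (1 kg/m² of water = 1 mm).
Layer 1005–470 hPa: Δp = 535 hPa = 53500 Pa, q̄ = 0.0076 kg/kg → 0.0076 × 53500 / 9.8 = 41.49 mm
Layer 470–300 hPa: Δp = 170 hPa = 17000 Pa, q̄ = 0.00076 kg/kg → 0.00076 × 17000 / 9.8 = 1.32 mm
PW = 41.49 + 1.32 = 42.81 ≈ 42.8 mm.
Rainfall = ε × PW = 0.27 × 42.8 = 11.6 mm.

PW ≈ 42.8 mm; rainfall ≈ 11.6 mm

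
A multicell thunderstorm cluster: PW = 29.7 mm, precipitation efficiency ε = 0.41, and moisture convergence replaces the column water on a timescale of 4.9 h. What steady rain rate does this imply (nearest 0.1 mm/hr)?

R ≈ 2.5 mm/hr

Each overturning extracts ε × PW = 0.41 × 29.7 = 12.177 mm.
Rate = ε·PW / τ = 12.177 / 4.9 h = 2.5 mm/hr.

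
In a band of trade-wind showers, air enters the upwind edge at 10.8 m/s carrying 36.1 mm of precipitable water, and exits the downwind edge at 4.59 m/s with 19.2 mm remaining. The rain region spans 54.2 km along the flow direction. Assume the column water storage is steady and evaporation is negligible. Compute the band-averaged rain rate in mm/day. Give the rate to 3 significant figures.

R ≈ 481 mm/day

Column moisture flux per unit crosswind length is F = V × PW.
Inflow: F_in = 10.8 × 36.1 = 389.88 mm·m/s
Outflow: F_out = 4.59 × 19.2 = 88.128 mm·m/s
Steady-state rate R = (F_in − F_out)/L = (389.88 − 88.128) / 54200 m = 5.567e-03 mm/s.
R = 5.567e-03 × 3600 × 24 = 481 mm/day.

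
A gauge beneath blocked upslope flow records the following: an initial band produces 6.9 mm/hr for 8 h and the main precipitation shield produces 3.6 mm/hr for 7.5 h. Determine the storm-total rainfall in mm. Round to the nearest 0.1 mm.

total ≈ 82.2 mm

Total = Σ Rᵢ Δtᵢ = 6.9 × 8 + 3.6 × 7.5
      = 55.2 + 27 = 82.2 mm.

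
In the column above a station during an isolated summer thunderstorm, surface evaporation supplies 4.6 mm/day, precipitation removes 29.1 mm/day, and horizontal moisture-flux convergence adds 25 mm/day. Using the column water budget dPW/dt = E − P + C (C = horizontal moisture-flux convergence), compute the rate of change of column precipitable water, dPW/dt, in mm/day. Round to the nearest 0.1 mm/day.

dPW/dt = E − P + C = 4.6 − 29.1 + (25) = 0.5 mm/day.

dPW/dt ≈ 0.5 mm/day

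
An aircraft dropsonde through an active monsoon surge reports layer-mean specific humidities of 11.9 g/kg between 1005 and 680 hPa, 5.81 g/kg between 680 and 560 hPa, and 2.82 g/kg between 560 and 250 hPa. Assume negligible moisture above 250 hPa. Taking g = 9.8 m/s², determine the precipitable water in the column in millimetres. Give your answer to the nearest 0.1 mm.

PW ≈ 55.5 mm

Precipitable water is the column-integrated vapour mass per unit area: PW = (1/g) Σ q̄ Δp, with q in kg/kg and Δp in Pa (1 kg/m² of water = 1 mm).
Layer 1005–680 hPa: Δp = 325 hPa = 32500 Pa, q̄ = 0.0119 kg/kg → 0.0119 × 32500 / 9.8 = 39.46 mm
Layer 680–560 hPa: Δp = 120 hPa = 12000 Pa, q̄ = 0.00581 kg/kg → 0.00581 × 12000 / 9.8 = 7.11 mm
Layer 560–250 hPa: Δp = 310 hPa = 31000 Pa, q̄ = 0.00282 kg/kg → 0.00282 × 31000 / 9.8 = 8.92 mm
PW = 39.46 + 7.11 + 8.92 = 55.49 ≈ 55.5 mm.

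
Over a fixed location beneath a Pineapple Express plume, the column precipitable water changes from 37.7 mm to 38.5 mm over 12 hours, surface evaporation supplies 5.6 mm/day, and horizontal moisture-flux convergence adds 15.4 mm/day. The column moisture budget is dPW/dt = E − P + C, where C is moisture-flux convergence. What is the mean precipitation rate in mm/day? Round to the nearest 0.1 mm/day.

dPW/dt = (38.5 − 37.7) mm / (12/24 day) = +1.600 mm/day.
P = E + C − dPW/dt = 5.6 + (15.4) − (+1.600) = 19.4 mm/day.

P ≈ 19.4 mm/day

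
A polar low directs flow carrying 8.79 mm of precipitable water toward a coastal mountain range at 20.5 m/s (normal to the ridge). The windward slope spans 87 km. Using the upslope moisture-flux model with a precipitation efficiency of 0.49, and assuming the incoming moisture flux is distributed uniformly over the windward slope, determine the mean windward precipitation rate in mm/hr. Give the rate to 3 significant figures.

Incoming column moisture flux per unit ridge length: F = V × PW = 20.5 × 8.79 = 180.195 mm·m/s.
Spread over the 87 km slope with efficiency ε = 0.49: R = ε·F/W = 0.49 × 180.195 / 87000 m = 1.015e-03 mm/s.
R = 1.015e-03 × 3600 = 3.65 mm/hr.

R ≈ 3.65 mm/hr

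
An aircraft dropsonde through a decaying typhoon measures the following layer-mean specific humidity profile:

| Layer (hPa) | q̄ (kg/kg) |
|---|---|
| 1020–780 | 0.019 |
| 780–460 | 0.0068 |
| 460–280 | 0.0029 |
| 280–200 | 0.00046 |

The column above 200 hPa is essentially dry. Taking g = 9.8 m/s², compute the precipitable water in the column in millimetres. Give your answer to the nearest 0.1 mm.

Precipitable water is the column-integrated vapour mass per unit area: PW = (1/g) Σ q̄ Δp, with q in kg/kg and Δp in Pa (1 kg/m² of water = 1 mm).
Layer 1020–780 hPa: Δp = 240 hPa = 24000 Pa, q̄ = 0.019 kg/kg → 0.019 × 24000 / 9.8 = 46.53 mm
Layer 780–460 hPa: Δp = 320 hPa = 32000 Pa, q̄ = 0.0068 kg/kg → 0.0068 × 32000 / 9.8 = 22.20 mm
Layer 460–280 hPa: Δp = 180 hPa = 18000 Pa, q̄ = 0.0029 kg/kg → 0.0029 × 18000 / 9.8 = 5.33 mm
Layer 280–200 hPa: Δp = 80 hPa = 8000 Pa, q̄ = 0.00046 kg/kg → 0.00046 × 8000 / 9.8 = 0.38 mm
PW = 46.53 + 22.20 + 5.33 + 0.38 = 74.44 ≈ 74.4 mm.

PW ≈ 74.4 mm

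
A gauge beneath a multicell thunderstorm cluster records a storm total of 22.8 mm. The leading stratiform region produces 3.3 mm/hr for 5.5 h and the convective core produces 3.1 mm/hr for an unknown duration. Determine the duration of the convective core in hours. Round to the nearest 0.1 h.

Known phases: 3.3 × 5.5 = 18.15 mm.
Remaining depth = 22.8 − 18.15 = 4.65 mm.
Duration = 4.65 / 3.1 = 1.5 h.

duration ≈ 1.5 h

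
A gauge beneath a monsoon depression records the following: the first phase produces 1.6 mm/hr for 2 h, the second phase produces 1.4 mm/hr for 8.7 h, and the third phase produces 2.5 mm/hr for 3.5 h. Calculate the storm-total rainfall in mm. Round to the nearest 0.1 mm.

total ≈ 24.1 mm

Total = Σ Rᵢ Δtᵢ = 1.6 × 2 + 1.4 × 8.7 + 2.5 × 3.5
      = 3.2 + 12.18 + 8.75 = 24.1 mm.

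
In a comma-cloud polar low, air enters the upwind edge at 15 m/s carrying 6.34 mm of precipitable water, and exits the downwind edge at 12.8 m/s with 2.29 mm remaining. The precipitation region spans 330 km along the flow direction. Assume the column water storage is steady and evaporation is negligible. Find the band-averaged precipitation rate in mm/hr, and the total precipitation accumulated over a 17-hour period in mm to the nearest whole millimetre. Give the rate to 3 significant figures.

Column moisture flux per unit crosswind length is F = V × PW.
Inflow: F_in = 15 × 6.34 = 95.1 mm·m/s
Outflow: F_out = 12.8 × 2.29 = 29.312 mm·m/s
Steady-state rate R = (F_in − F_out)/L = (95.1 − 29.312) / 330000 m = 1.994e-04 mm/s.
R = 1.994e-04 × 3600 = 0.718 mm/hr.
Over 17 h: total = 0.718 × 17 = 12.206 ≈ 12 mm.

R ≈ 0.718 mm/hr; total ≈ 12 mm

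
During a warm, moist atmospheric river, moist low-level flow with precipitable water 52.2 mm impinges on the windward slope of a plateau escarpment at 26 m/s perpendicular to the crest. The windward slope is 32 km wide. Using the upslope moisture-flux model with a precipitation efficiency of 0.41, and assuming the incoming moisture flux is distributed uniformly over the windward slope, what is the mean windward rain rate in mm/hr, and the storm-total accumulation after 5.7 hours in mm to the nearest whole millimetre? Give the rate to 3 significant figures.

R ≈ 62.6 mm/hr; total ≈ 357 mm

Incoming column moisture flux per unit ridge length: F = V × PW = 26 × 52.2 = 1357.2 mm·m/s.
Spread over the 32 km slope with efficiency ε = 0.41: R = ε·F/W = 0.41 × 1357.2 / 32000 m = 1.739e-02 mm/s.
R = 1.739e-02 × 3600 = 62.6 mm/hr.
Over 5.7 h: total = 62.6 × 5.7 = 356.82 ≈ 357 mm.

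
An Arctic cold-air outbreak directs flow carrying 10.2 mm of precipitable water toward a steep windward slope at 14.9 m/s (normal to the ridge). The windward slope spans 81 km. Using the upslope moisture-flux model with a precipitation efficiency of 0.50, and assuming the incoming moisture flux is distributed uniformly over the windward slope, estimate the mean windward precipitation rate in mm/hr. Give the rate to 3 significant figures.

R ≈ 3.38 mm/hr

Incoming column moisture flux per unit ridge length: F = V × PW = 14.9 × 10.2 = 151.98 mm·m/s.
Spread over the 81 km slope with efficiency ε = 0.50: R = ε·F/W = 0.50 × 151.98 / 81000 m = 9.381e-04 mm/s.
R = 9.381e-04 × 3600 = 3.38 mm/hr.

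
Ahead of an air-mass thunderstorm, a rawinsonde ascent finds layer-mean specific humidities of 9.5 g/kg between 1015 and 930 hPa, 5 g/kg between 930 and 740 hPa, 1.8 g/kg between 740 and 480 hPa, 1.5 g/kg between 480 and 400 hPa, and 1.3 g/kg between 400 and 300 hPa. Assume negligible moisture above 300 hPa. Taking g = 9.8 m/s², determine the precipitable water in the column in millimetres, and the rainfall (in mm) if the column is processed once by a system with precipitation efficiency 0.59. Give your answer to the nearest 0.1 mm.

PW ≈ 25.3 mm; rainfall ≈ 14.9 mm

Precipitable water is the column-integrated vapour mass per unit area: PW = (1/g) Σ q̄ Δp, with q in kg/kg and Δp in Pa (1 kg/m² of water = 1 mm).
Layer 1015–930 hPa: Δp = 85 hPa = 8500 Pa, q̄ = 0.0095 kg/kg → 0.0095 × 8500 / 9.8 = 8.24 mm
Layer 930–740 hPa: Δp = 190 hPa = 19000 Pa, q̄ = 0.005 kg/kg → 0.005 × 19000 / 9.8 = 9.69 mm
Layer 740–480 hPa: Δp = 260 hPa = 26000 Pa, q̄ = 0.0018 kg/kg → 0.0018 × 26000 / 9.8 = 4.78 mm
Layer 480–400 hPa: Δp = 80 hPa = 8000 Pa, q̄ = 0.0015 kg/kg → 0.0015 × 8000 / 9.8 = 1.22 mm
Layer 400–300 hPa: Δp = 100 hPa = 10000 Pa, q̄ = 0.0013 kg/kg → 0.0013 × 10000 / 9.8 = 1.33 mm
PW = 8.24 + 9.69 + 4.78 + 1.22 + 1.33 = 25.26 ≈ 25.3 mm.
Rainfall = ε × PW = 0.59 × 25.3 = 14.9 mm.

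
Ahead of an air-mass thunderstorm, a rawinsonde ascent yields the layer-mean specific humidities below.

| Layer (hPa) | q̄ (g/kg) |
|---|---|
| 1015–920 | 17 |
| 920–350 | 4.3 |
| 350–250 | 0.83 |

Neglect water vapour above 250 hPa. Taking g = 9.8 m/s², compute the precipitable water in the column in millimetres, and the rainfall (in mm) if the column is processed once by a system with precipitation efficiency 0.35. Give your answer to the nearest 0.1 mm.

PW ≈ 42.3 mm; rainfall ≈ 14.8 mm

Precipitable water is the column-integrated vapour mass per unit area: PW = (1/g) Σ q̄ Δp, with q in kg/kg and Δp in Pa (1 kg/m² of water = 1 mm).
Layer 1015–920 hPa: Δp = 95 hPa = 9500 Pa, q̄ = 0.017 kg/kg → 0.017 × 9500 / 9.8 = 16.48 mm
Layer 920–350 hPa: Δp = 570 hPa = 57000 Pa, q̄ = 0.0043 kg/kg → 0.0043 × 57000 / 9.8 = 25.01 mm
Layer 350–250 hPa: Δp = 100 hPa = 10000 Pa, q̄ = 0.00083 kg/kg → 0.00083 × 10000 / 9.8 = 0.85 mm
PW = 16.48 + 25.01 + 0.85 = 42.34 ≈ 42.3 mm.
Rainfall = ε × PW = 0.35 × 42.3 = 14.8 mm.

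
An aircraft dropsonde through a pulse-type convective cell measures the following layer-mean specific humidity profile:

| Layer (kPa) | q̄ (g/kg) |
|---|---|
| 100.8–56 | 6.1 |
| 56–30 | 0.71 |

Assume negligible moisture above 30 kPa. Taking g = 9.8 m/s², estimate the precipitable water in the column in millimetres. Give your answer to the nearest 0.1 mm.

PW ≈ 29.8 mm

Precipitable water is the column-integrated vapour mass per unit area: PW = (1/g) Σ q̄ Δp, with q in kg/kg and Δp in Pa (1 kg/m² of water = 1 mm).
Layer 100.8–56 kPa: Δp = 448 hPa = 44800 Pa, q̄ = 0.0061 kg/kg → 0.0061 × 44800 / 9.8 = 27.89 mm
Layer 56–30 kPa: Δp = 260 hPa = 26000 Pa, q̄ = 0.00071 kg/kg → 0.00071 × 26000 / 9.8 = 1.88 mm
PW = 27.89 + 1.88 = 29.77 ≈ 29.8 mm.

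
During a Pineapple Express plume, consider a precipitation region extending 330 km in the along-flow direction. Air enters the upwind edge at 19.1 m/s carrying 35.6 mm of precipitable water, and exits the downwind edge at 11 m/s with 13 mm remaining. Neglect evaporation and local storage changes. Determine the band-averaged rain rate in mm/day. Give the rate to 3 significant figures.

Column moisture flux per unit crosswind length is F = V × PW.
Inflow: F_in = 19.1 × 35.6 = 679.96 mm·m/s
Outflow: F_out = 11 × 13 = 143 mm·m/s
Steady-state rate R = (F_in − F_out)/L = (679.96 − 143) / 330000 m = 1.627e-03 mm/s.
R = 1.627e-03 × 3600 × 24 = 141 mm/day.

R ≈ 141 mm/day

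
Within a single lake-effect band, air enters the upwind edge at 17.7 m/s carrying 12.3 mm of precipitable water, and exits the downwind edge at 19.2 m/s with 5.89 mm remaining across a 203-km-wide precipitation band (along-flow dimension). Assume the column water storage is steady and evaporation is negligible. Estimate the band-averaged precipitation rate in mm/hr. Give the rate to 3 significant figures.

Column moisture flux per unit crosswind length is F = V × PW.
Inflow: F_in = 17.7 × 12.3 = 217.71 mm·m/s
Outflow: F_out = 19.2 × 5.89 = 113.088 mm·m/s
Steady-state rate R = (F_in − F_out)/L = (217.71 − 113.088) / 203000 m = 5.154e-04 mm/s.
R = 5.154e-04 × 3600 = 1.86 mm/hr.

R ≈ 1.86 mm/hr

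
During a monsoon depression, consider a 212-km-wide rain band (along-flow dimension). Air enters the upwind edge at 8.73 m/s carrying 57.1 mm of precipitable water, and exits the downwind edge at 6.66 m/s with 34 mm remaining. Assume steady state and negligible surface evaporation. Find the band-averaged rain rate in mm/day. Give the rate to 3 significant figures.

Column moisture flux per unit crosswind length is F = V × PW.
Inflow: F_in = 8.73 × 57.1 = 498.483 mm·m/s
Outflow: F_out = 6.66 × 34 = 226.44 mm·m/s
Steady-state rate R = (F_in − F_out)/L = (498.483 − 226.44) / 212000 m = 1.283e-03 mm/s.
R = 1.283e-03 × 3600 × 24 = 111 mm/day.

R ≈ 111 mm/day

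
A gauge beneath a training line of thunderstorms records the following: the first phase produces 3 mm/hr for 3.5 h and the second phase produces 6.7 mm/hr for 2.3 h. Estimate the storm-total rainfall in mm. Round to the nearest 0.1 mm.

total ≈ 25.9 mm

Total = Σ Rᵢ Δtᵢ = 3 × 3.5 + 6.7 × 2.3
      = 10.5 + 15.41 = 25.9 mm.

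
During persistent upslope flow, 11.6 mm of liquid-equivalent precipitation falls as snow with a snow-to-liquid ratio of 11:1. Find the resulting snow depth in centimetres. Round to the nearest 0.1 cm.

snow depth ≈ 12.8 cm

Snow depth = liquid × ratio = 11.6 mm × 11 = 127.6 mm = 12.8 cm.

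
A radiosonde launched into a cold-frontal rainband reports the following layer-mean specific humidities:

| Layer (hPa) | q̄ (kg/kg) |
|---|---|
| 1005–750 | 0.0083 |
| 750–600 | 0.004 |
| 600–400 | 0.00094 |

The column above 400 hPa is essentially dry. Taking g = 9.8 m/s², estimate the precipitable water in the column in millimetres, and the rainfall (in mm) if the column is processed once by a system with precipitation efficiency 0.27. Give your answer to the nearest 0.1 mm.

Precipitable water is the column-integrated vapour mass per unit area: PW = (1/g) Σ q̄ Δp, with q in kg/kg and Δp in Pa (1 kg/m² of water = 1 mm).
Layer 1005–750 hPa: Δp = 255 hPa = 25500 Pa, q̄ = 0.0083 kg/kg → 0.0083 × 25500 / 9.8 = 21.60 mm
Layer 750–600 hPa: Δp = 150 hPa = 15000 Pa, q̄ = 0.004 kg/kg → 0.004 × 15000 / 9.8 = 6.12 mm
Layer 600–400 hPa: Δp = 200 hPa = 20000 Pa, q̄ = 0.00094 kg/kg → 0.00094 × 20000 / 9.8 = 1.92 mm
PW = 21.60 + 6.12 + 1.92 = 29.64 ≈ 29.6 mm.
Rainfall = ε × PW = 0.27 × 29.6 = 8.0 mm.

PW ≈ 29.6 mm; rainfall ≈ 8.0 mm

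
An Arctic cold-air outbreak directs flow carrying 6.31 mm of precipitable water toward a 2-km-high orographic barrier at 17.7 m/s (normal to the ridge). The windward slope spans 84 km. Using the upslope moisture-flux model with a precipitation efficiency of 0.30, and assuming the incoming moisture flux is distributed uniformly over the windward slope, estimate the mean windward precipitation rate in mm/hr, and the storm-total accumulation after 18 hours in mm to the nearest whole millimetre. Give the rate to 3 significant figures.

Incoming column moisture flux per unit ridge length: F = V × PW = 17.7 × 6.31 = 111.687 mm·m/s.
Spread over the 84 km slope with efficiency ε = 0.30: R = ε·F/W = 0.30 × 111.687 / 84000 m = 3.989e-04 mm/s.
R = 3.989e-04 × 3600 = 1.44 mm/hr.
Over 18 h: total = 1.44 × 18 = 25.92 ≈ 26 mm.

R ≈ 1.44 mm/hr; total ≈ 26 mm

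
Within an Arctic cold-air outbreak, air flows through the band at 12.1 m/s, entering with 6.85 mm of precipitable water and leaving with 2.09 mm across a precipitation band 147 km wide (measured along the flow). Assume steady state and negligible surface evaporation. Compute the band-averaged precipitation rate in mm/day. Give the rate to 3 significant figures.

Column moisture flux per unit crosswind length is F = V × PW.
Inflow: F_in = 12.1 × 6.85 = 82.885 mm·m/s
Outflow: F_out = 12.1 × 2.09 = 25.289 mm·m/s
Steady-state rate R = (F_in − F_out)/L = (82.885 − 25.289) / 147000 m = 3.918e-04 mm/s.
R = 3.918e-04 × 3600 × 24 = 33.9 mm/day.

R ≈ 33.9 mm/day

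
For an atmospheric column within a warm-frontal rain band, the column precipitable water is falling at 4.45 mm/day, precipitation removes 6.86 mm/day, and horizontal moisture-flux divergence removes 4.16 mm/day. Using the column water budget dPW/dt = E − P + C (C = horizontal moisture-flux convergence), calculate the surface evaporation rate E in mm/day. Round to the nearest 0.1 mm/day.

E ≈ 6.6 mm/day

dPW/dt = -4.45 mm/day.
E = dPW/dt + P − C = (-4.45) + 6.86 − (-4.16) = 6.6 mm/day.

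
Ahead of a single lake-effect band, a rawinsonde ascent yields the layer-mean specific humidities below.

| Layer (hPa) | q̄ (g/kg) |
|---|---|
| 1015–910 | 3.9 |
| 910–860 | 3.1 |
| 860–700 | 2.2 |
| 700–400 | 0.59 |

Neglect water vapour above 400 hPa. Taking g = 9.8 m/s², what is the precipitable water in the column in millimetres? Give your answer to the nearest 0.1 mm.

Precipitable water is the column-integrated vapour mass per unit area: PW = (1/g) Σ q̄ Δp, with q in kg/kg and Δp in Pa (1 kg/m² of water = 1 mm).
Layer 1015–910 hPa: Δp = 105 hPa = 10500 Pa, q̄ = 0.0039 kg/kg → 0.0039 × 10500 / 9.8 = 4.18 mm
Layer 910–860 hPa: Δp = 50 hPa = 5000 Pa, q̄ = 0.0031 kg/kg → 0.0031 × 5000 / 9.8 = 1.58 mm
Layer 860–700 hPa: Δp = 160 hPa = 16000 Pa, q̄ = 0.0022 kg/kg → 0.0022 × 16000 / 9.8 = 3.59 mm
Layer 700–400 hPa: Δp = 300 hPa = 30000 Pa, q̄ = 0.00059 kg/kg → 0.00059 × 30000 / 9.8 = 1.81 mm
PW = 4.18 + 1.58 + 3.59 + 1.81 = 11.16 ≈ 11.2 mm.

PW ≈ 11.2 mm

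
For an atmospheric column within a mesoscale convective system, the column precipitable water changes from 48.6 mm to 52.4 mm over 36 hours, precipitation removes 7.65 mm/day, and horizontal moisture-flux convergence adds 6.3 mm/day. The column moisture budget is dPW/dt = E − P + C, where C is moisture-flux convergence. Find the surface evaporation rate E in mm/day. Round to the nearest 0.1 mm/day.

dPW/dt = (52.4 − 48.6) mm / (36/24 day) = +2.533 mm/day.
E = dPW/dt + P − C = (+2.533) + 7.65 − (6.3) = 3.9 mm/day.

E ≈ 3.9 mm/day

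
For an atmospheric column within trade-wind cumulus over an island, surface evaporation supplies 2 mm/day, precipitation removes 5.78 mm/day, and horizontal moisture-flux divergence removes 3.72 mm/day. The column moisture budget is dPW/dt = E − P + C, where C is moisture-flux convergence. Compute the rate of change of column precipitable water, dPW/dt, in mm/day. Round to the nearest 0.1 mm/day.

dPW/dt ≈ -7.5 mm/day

dPW/dt = E − P + C = 2 − 5.78 + (-3.72) = -7.5 mm/day.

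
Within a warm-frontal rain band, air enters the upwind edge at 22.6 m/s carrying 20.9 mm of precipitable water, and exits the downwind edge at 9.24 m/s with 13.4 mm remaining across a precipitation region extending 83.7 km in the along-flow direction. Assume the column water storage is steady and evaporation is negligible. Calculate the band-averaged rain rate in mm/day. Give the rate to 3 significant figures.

R ≈ 360 mm/day

Column moisture flux per unit crosswind length is F = V × PW.
Inflow: F_in = 22.6 × 20.9 = 472.34 mm·m/s
Outflow: F_out = 9.24 × 13.4 = 123.816 mm·m/s
Steady-state rate R = (F_in − F_out)/L = (472.34 − 123.816) / 83700 m = 4.164e-03 mm/s.
R = 4.164e-03 × 3600 × 24 = 360 mm/day.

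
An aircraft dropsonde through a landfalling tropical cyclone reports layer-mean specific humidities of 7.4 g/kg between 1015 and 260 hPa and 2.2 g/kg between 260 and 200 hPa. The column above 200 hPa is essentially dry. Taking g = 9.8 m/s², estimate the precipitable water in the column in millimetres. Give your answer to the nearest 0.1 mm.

Precipitable water is the column-integrated vapour mass per unit area: PW = (1/g) Σ q̄ Δp, with q in kg/kg and Δp in Pa (1 kg/m² of water = 1 mm).
Layer 1015–260 hPa: Δp = 755 hPa = 75500 Pa, q̄ = 0.0074 kg/kg → 0.0074 × 75500 / 9.8 = 57.01 mm
Layer 260–200 hPa: Δp = 60 hPa = 6000 Pa, q̄ = 0.0022 kg/kg → 0.0022 × 6000 / 9.8 = 1.35 mm
PW = 57.01 + 1.35 = 58.36 ≈ 58.4 mm.

PW ≈ 58.4 mm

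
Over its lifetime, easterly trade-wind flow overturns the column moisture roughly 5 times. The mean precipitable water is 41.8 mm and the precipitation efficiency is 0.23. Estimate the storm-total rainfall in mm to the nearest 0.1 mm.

Each cycle deposits ε × PW = 0.23 × 41.8 = 9.614 mm.
Over 5 cycles: 5 × 9.614 = 48.1 mm.

rainfall ≈ 48.1 mm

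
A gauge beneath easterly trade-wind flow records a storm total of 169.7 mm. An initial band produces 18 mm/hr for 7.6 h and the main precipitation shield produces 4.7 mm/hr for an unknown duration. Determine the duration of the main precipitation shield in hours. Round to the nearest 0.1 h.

duration ≈ 7.0 h

Known phases: 18 × 7.6 = 136.8 mm.
Remaining depth = 169.7 − 136.8 = 32.9 mm.
Duration = 32.9 / 4.7 = 7.0 h.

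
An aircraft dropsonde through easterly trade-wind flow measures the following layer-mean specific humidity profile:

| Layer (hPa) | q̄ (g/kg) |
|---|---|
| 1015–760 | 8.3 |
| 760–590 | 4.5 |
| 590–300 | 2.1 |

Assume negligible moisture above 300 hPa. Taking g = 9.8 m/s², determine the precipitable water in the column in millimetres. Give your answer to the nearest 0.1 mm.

PW ≈ 35.6 mm

Precipitable water is the column-integrated vapour mass per unit area: PW = (1/g) Σ q̄ Δp, with q in kg/kg and Δp in Pa (1 kg/m² of water = 1 mm).
Layer 1015–760 hPa: Δp = 255 hPa = 25500 Pa, q̄ = 0.0083 kg/kg → 0.0083 × 25500 / 9.8 = 21.60 mm
Layer 760–590 hPa: Δp = 170 hPa = 17000 Pa, q̄ = 0.0045 kg/kg → 0.0045 × 17000 / 9.8 = 7.81 mm
Layer 590–300 hPa: Δp = 290 hPa = 29000 Pa, q̄ = 0.0021 kg/kg → 0.0021 × 29000 / 9.8 = 6.21 mm
PW = 21.60 + 7.81 + 6.21 = 35.62 ≈ 35.6 mm.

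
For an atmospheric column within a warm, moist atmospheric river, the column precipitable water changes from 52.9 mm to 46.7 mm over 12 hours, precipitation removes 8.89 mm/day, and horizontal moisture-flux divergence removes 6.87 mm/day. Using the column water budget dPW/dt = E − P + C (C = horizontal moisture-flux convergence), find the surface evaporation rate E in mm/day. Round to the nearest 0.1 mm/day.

dPW/dt = (46.7 − 52.9) mm / (12/24 day) = -12.400 mm/day.
E = dPW/dt + P − C = (-12.400) + 8.89 − (-6.87) = 3.4 mm/day.

E ≈ 3.4 mm/day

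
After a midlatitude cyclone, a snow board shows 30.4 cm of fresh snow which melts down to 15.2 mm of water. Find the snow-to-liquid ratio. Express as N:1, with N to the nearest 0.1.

Ratio = snow depth / SWE = 304 mm / 15.2 mm = 20.0, i.e. 20.0:1.

ratio ≈ 20.0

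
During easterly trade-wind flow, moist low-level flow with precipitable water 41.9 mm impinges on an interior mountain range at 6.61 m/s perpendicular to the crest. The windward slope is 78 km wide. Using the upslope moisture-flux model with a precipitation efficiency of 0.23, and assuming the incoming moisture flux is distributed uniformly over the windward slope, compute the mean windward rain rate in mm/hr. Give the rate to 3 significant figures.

R ≈ 2.94 mm/hr

Incoming column moisture flux per unit ridge length: F = V × PW = 6.61 × 41.9 = 276.959 mm·m/s.
Spread over the 78 km slope with efficiency ε = 0.23: R = ε·F/W = 0.23 × 276.959 / 78000 m = 8.167e-04 mm/s.
R = 8.167e-04 × 3600 = 2.94 mm/hr.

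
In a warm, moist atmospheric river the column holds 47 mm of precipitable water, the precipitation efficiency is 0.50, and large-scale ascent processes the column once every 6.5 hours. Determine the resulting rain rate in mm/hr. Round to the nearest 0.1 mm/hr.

Each overturning extracts ε × PW = 0.50 × 47 = 23.5 mm.
Rate = ε·PW / τ = 23.5 / 6.5 h = 3.6 mm/hr.

R ≈ 3.6 mm/hr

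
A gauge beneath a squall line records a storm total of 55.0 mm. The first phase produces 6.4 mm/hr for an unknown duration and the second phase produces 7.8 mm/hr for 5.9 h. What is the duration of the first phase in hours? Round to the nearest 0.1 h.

Known phases: 7.8 × 5.9 = 46.02 mm.
Remaining depth = 55.0 − 46.02 = 8.98 mm.
Duration = 8.98 / 6.4 = 1.4 h.

duration ≈ 1.4 h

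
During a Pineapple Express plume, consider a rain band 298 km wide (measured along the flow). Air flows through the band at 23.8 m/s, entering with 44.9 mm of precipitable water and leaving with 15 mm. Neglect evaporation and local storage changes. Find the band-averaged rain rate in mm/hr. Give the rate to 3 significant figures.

Column moisture flux per unit crosswind length is F = V × PW.
Inflow: F_in = 23.8 × 44.9 = 1068.62 mm·m/s
Outflow: F_out = 23.8 × 15 = 357 mm·m/s
Steady-state rate R = (F_in − F_out)/L = (1068.62 − 357) / 298000 m = 2.388e-03 mm/s.
R = 2.388e-03 × 3600 = 8.60 mm/hr.

R ≈ 8.60 mm/hr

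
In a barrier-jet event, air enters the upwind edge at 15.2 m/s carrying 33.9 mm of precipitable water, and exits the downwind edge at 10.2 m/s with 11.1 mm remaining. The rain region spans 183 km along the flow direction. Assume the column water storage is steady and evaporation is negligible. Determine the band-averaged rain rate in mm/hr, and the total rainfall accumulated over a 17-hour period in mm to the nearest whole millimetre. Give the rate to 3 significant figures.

R ≈ 7.91 mm/hr; total ≈ 134 mm

Column moisture flux per unit crosswind length is F = V × PW.
Inflow: F_in = 15.2 × 33.9 = 515.28 mm·m/s
Outflow: F_out = 10.2 × 11.1 = 113.22 mm·m/s
Steady-state rate R = (F_in − F_out)/L = (515.28 − 113.22) / 183000 m = 2.197e-03 mm/s.
R = 2.197e-03 × 3600 = 7.91 mm/hr.
Over 17 h: total = 7.91 × 17 = 134.47 ≈ 134 mm.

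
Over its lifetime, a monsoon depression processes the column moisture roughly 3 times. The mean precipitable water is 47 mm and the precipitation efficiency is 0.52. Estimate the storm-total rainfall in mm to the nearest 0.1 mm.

Each cycle deposits ε × PW = 0.52 × 47 = 24.44 mm.
Over 3 cycles: 3 × 24.44 = 73.3 mm.

rainfall ≈ 73.3 mm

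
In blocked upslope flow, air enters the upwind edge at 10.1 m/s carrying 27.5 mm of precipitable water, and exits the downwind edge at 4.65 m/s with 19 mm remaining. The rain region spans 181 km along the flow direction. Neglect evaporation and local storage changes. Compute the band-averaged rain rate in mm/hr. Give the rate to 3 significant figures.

Column moisture flux per unit crosswind length is F = V × PW.
Inflow: F_in = 10.1 × 27.5 = 277.75 mm·m/s
Outflow: F_out = 4.65 × 19 = 88.35 mm·m/s
Steady-state rate R = (F_in − F_out)/L = (277.75 − 88.35) / 181000 m = 1.046e-03 mm/s.
R = 1.046e-03 × 3600 = 3.77 mm/hr.

R ≈ 3.77 mm/hr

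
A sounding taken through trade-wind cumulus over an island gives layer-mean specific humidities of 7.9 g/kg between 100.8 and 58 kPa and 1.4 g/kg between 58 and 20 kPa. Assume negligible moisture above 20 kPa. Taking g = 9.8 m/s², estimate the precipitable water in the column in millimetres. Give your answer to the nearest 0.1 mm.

PW ≈ 39.9 mm

Precipitable water is the column-integrated vapour mass per unit area: PW = (1/g) Σ q̄ Δp, with q in kg/kg and Δp in Pa (1 kg/m² of water = 1 mm).
Layer 100.8–58 kPa: Δp = 428 hPa = 42800 Pa, q̄ = 0.0079 kg/kg → 0.0079 × 42800 / 9.8 = 34.50 mm
Layer 58–20 kPa: Δp = 380 hPa = 38000 Pa, q̄ = 0.0014 kg/kg → 0.0014 × 38000 / 9.8 = 5.43 mm
PW = 34.50 + 5.43 = 39.93 ≈ 39.9 mm.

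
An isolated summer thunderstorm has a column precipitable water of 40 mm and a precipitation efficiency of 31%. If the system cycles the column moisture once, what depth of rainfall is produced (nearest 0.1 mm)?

rainfall ≈ 12.4 mm

Rainfall = ε × PW = 0.31 × 40 = 12.4 mm.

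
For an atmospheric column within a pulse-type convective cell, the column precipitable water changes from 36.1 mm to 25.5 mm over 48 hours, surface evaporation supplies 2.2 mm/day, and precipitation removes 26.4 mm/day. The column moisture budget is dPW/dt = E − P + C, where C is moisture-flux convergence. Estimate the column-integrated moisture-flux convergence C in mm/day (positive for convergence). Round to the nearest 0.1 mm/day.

C ≈ 18.9 mm/day

dPW/dt = (25.5 − 36.1) mm / (48/24 day) = -5.300 mm/day.
C = dPW/dt − E + P = (-5.300) − 2.2 + 26.4 = 18.9 mm/day.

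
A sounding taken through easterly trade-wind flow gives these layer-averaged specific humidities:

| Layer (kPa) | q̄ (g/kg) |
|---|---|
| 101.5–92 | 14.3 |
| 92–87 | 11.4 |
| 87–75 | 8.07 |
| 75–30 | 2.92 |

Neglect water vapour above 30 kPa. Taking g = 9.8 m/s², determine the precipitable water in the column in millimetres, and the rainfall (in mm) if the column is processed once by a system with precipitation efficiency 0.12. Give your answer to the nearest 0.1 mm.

PW ≈ 43.0 mm; rainfall ≈ 5.2 mm

Precipitable water is the column-integrated vapour mass per unit area: PW = (1/g) Σ q̄ Δp, with q in kg/kg and Δp in Pa (1 kg/m² of water = 1 mm).
Layer 101.5–92 kPa: Δp = 95 hPa = 9500 Pa, q̄ = 0.0143 kg/kg → 0.0143 × 9500 / 9.8 = 13.86 mm
Layer 92–87 kPa: Δp = 50 hPa = 5000 Pa, q̄ = 0.0114 kg/kg → 0.0114 × 5000 / 9.8 = 5.82 mm
Layer 87–75 kPa: Δp = 120 hPa = 12000 Pa, q̄ = 0.00807 kg/kg → 0.00807 × 12000 / 9.8 = 9.88 mm
Layer 75–30 kPa: Δp = 450 hPa = 45000 Pa, q̄ = 0.00292 kg/kg → 0.00292 × 45000 / 9.8 = 13.41 mm
PW = 13.86 + 5.82 + 9.88 + 13.41 = 42.97 ≈ 43.0 mm.
Rainfall = ε × PW = 0.12 × 43.0 = 5.2 mm.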